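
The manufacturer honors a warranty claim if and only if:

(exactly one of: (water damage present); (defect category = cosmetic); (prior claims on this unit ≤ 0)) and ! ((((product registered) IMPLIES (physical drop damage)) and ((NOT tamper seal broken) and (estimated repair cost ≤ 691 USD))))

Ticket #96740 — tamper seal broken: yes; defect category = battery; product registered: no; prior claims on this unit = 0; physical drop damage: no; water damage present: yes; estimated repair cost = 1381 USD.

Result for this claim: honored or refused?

Atomic conditions:
  water damage present: yes → true
  defect category = cosmetic: battery == cosmetic is false
  prior claims on this unit ≤ 0: 0 ≤ 0 is true
  product registered: no → false
  physical drop damage: no → false
  NOT tamper seal broken: yes → false
  estimated repair cost ≤ 691 USD: 1381 ≤ 691 is false
Combine:
[1] exactly-one(true, false, true) = false
[2.1.1] false → false (antecedent false ⇒ implication holds) = true
[2.1.2] false AND false = false
[2.1] true AND false = false
[2] NOT false = true
[root] false AND true = false
Overall: false → refused

Refused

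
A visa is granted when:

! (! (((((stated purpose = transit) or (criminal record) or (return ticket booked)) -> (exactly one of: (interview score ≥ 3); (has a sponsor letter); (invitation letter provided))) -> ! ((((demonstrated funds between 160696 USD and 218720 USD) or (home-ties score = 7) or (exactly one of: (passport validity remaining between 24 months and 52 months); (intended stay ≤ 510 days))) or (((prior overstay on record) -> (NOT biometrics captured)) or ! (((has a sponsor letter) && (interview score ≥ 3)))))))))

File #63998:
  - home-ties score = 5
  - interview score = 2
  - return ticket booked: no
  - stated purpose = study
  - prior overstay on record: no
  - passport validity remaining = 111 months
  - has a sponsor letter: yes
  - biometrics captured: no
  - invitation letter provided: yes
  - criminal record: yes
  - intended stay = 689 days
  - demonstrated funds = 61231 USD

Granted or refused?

Atomic conditions:
  stated purpose = transit: study == transit is false
  criminal record: yes → true
  return ticket booked: no → false
  interview score ≥ 3: 2 ≥ 3 is false
  has a sponsor letter: yes → true
  invitation letter provided: yes → true
  demonstrated funds between 160696 USD and 218720 USD: 61231 in [160696, 218720] is false
  home-ties score = 7: 5 == 7 is false
  passport validity remaining between 24 months and 52 months: 111 in [24, 52] is false
  intended stay ≤ 510 days: 689 ≤ 510 is false
  prior overstay on record: no → false
  NOT biometrics captured: no → true
Combine:
[1.1.1.1] false OR true OR false = true
[1.1.1.2] exactly-one(false, true, true) = false
[1.1.1] true → false = false
[1.1.2.1.1.3] exactly-one(false, false) = false
[1.1.2.1.1] false OR false OR false = false
[1.1.2.1.2.1] false → true (antecedent false ⇒ implication holds) = true
[1.1.2.1.2.2.1] true AND false = false
[1.1.2.1.2.2] NOT false = true
[1.1.2.1.2] true OR true = true
[1.1.2.1] false OR true = true
[1.1.2] NOT true = false
[1.1] false → false (antecedent false ⇒ implication holds) = true
[1] NOT true = false
[root] NOT false = true
Overall: true → granted

Granted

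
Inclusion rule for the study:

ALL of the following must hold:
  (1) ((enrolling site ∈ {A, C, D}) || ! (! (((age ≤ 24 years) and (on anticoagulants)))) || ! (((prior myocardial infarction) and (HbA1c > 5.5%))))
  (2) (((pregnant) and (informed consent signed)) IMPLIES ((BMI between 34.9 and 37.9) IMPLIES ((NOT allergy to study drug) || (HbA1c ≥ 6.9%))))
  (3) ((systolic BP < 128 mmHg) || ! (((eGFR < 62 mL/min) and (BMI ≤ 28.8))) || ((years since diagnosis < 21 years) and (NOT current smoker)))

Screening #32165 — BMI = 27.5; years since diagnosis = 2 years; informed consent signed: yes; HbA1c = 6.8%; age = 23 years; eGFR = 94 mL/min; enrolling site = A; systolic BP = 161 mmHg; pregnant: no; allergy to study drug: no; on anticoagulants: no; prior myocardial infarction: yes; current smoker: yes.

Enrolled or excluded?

Atomic conditions:
  enrolling site ∈ {A, C, D}: A is in the set → true
  age ≤ 24 years: 23 ≤ 24 is true
  on anticoagulants: no → false
  prior myocardial infarction: yes → true
  HbA1c > 5.5%: 6.8 > 5.5 is true
  pregnant: no → false
  informed consent signed: yes → true
  BMI between 34.9 and 37.9: 27.5 in [34.9, 37.9] is false
  NOT allergy to study drug: no → true
  HbA1c ≥ 6.9%: 6.8 ≥ 6.9 is false
  systolic BP < 128 mmHg: 161 < 128 is false
  eGFR < 62 mL/min: 94 < 62 is false
  BMI ≤ 28.8: 27.5 ≤ 28.8 is true
  years since diagnosis < 21 years: 2 < 21 is true
  NOT current smoker: yes → false
Combine:
[1.2.1.1] true AND false = false
[1.2.1] NOT false = true
[1.2] NOT true = false
[1.3.1] true AND true = true
[1.3] NOT true = false
[1] true OR false OR false = true
[2.1] false AND true = false
[2.2.2] true OR false = true
[2.2] false → true (antecedent false ⇒ implication holds) = true
[2] false → true (antecedent false ⇒ implication holds) = true
[3.2.1] false AND true = false
[3.2] NOT false = true
[3.3] true AND false = false
[3] false OR true OR false = true
[root] true AND true AND true = true
Overall: true → enrolled

Enrolled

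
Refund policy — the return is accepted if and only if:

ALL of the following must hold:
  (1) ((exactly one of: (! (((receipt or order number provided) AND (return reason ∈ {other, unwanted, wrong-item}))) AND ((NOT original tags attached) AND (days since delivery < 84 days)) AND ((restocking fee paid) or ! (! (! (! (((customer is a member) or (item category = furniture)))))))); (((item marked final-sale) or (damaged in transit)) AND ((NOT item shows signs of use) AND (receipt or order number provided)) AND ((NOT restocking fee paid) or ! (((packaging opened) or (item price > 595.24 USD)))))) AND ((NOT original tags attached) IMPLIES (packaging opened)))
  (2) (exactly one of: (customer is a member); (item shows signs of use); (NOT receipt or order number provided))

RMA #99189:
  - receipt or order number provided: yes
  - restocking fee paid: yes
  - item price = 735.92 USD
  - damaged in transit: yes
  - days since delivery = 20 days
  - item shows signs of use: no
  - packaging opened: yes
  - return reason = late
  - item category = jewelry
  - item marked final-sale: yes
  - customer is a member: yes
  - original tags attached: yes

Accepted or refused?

Atomic conditions:
  receipt or order number provided: yes → true
  return reason ∈ {other, unwanted, wrong-item}: late is not in the set → false
  NOT original tags attached: yes → false
  days since delivery < 84 days: 20 < 84 is true
  restocking fee paid: yes → true
  customer is a member: yes → true
  item category = furniture: jewelry == furniture is false
  item marked final-sale: yes → true
  damaged in transit: yes → true
  NOT item shows signs of use: no → true
  NOT restocking fee paid: yes → false
  packaging opened: yes → true
  item price > 595.24 USD: 735.92 > 595.24 is true
  item shows signs of use: no → false
  NOT receipt or order number provided: yes → false
Combine:
[1.1.1.1.1] true AND false = false
[1.1.1.1] NOT false = true
[1.1.1.2] false AND true = false
[1.1.1.3.2.1.1.1.1] true OR false = true
[1.1.1.3.2.1.1.1] NOT true = false
[1.1.1.3.2.1.1] NOT false = true
[1.1.1.3.2.1] NOT true = false
[1.1.1.3.2] NOT false = true
[1.1.1.3] true OR true = true
[1.1.1] true AND false AND true = false
[1.1.2.1] true OR true = true
[1.1.2.2] true AND true = true
[1.1.2.3.2.1] true OR true = true
[1.1.2.3.2] NOT true = false
[1.1.2.3] false OR false = false
[1.1.2] true AND true AND false = false
[1.1] exactly-one(false, false) = false
[1.2] false → true (antecedent false ⇒ implication holds) = true
[1] false AND true = false
[2] exactly-one(true, false, false) = true
[root] false AND true = false
Overall: false → refused

Refused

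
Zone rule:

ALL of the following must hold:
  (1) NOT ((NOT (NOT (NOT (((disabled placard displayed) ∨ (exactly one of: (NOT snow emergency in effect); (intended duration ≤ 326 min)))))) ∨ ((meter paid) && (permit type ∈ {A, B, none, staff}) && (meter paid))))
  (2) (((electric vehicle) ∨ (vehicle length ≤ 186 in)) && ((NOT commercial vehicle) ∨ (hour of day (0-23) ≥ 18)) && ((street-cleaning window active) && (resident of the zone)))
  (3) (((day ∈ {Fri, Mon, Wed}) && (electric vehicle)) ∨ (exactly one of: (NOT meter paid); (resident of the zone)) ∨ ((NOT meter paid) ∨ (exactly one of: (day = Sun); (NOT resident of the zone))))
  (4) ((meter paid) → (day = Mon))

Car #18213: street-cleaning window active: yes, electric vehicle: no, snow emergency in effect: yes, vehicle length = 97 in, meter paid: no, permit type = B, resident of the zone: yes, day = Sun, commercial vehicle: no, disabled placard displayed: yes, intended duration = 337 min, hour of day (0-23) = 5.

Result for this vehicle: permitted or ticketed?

Permitted

Atomic conditions:
  disabled placard displayed: yes → true
  NOT snow emergency in effect: yes → false
  intended duration ≤ 326 min: 337 ≤ 326 is false
  meter paid: no → false
  permit type ∈ {A, B, none, staff}: B is in the set → true
  electric vehicle: no → false
  vehicle length ≤ 186 in: 97 ≤ 186 is true
  NOT commercial vehicle: no → true
  hour of day (0-23) ≥ 18: 5 ≥ 18 is false
  street-cleaning window active: yes → true
  resident of the zone: yes → true
  day ∈ {Fri, Mon, Wed}: Sun is not in the set → false
  NOT meter paid: no → true
  day = Sun: Sun == Sun is true
  NOT resident of the zone: yes → false
  day = Mon: Sun == Mon is false
Combine:
[1.1.1.1.1.1.2] exactly-one(false, false) = false
[1.1.1.1.1.1] true OR false = true
[1.1.1.1.1] NOT true = false
[1.1.1.1] NOT false = true
[1.1.1] NOT true = false
[1.1.2] false AND true AND false = false
[1.1] false OR false = false
[1] NOT false = true
[2.1] false OR true = true
[2.2] true OR false = true
[2.3] true AND true = true
[2] true AND true AND true = true
[3.1] false AND false = false
[3.2] exactly-one(true, true) = false
[3.3.2] exactly-one(true, false) = true
[3.3] true OR true = true
[3] false OR false OR true = true
[4] false → false (antecedent false ⇒ implication holds) = true
[root] true AND true AND true AND true = true
Overall: true → permitted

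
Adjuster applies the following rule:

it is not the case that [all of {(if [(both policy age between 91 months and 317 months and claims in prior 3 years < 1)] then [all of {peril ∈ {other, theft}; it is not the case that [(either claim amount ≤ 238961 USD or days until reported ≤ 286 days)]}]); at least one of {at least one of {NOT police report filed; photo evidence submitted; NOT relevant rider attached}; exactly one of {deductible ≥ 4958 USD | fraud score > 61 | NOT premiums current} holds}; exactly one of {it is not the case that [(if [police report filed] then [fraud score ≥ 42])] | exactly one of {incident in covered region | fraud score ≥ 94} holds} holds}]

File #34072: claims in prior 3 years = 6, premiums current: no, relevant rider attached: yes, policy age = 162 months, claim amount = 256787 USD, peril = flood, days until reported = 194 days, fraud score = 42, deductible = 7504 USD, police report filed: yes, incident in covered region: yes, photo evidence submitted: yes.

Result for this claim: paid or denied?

Atomic conditions:
  policy age between 91 months and 317 months: 162 in [91, 317] is true
  claims in prior 3 years < 1: 6 < 1 is false
  peril ∈ {other, theft}: flood is not in the set → false
  claim amount ≤ 238961 USD: 256787 ≤ 238961 is false
  days until reported ≤ 286 days: 194 ≤ 286 is true
  NOT police report filed: yes → false
  photo evidence submitted: yes → true
  NOT relevant rider attached: yes → false
  deductible ≥ 4958 USD: 7504 ≥ 4958 is true
  fraud score > 61: 42 > 61 is false
  NOT premiums current: no → true
  police report filed: yes → true
  fraud score ≥ 42: 42 ≥ 42 is true
  incident in covered region: yes → true
  fraud score ≥ 94: 42 ≥ 94 is false
Combine:
[1.1.1] true AND false = false
[1.1.2.2.1] false OR true = true
[1.1.2.2] NOT true = false
[1.1.2] false AND false = false
[1.1] false → false (antecedent false ⇒ implication holds) = true
[1.2.1] false OR true OR false = true
[1.2.2] exactly-one(true, false, true) = false
[1.2] true OR false = true
[1.3.1.1] true → true = true
[1.3.1] NOT true = false
[1.3.2] exactly-one(true, false) = true
[1.3] exactly-one(false, true) = true
[1] true AND true AND true = true
[root] NOT true = false
Overall: false → denied

Denied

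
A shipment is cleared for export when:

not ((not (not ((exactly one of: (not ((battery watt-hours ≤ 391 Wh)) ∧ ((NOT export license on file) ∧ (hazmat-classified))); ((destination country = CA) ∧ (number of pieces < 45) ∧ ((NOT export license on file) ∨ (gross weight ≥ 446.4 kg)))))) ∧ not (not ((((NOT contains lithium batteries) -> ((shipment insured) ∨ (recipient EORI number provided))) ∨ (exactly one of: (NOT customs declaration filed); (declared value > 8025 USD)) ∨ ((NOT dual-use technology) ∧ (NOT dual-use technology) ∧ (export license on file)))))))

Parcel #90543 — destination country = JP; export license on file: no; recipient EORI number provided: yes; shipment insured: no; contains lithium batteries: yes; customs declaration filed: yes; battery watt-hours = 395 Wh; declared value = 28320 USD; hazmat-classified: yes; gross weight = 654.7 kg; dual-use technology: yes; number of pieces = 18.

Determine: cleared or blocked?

Blocked

Atomic conditions:
  battery watt-hours ≤ 391 Wh: 395 ≤ 391 is false
  NOT export license on file: no → true
  hazmat-classified: yes → true
  destination country = CA: JP == CA is false
  number of pieces < 45: 18 < 45 is true
  gross weight ≥ 446.4 kg: 654.7 ≥ 446.4 is true
  NOT contains lithium batteries: yes → false
  shipment insured: no → false
  recipient EORI number provided: yes → true
  NOT customs declaration filed: yes → false
  declared value > 8025 USD: 28320 > 8025 is true
  NOT dual-use technology: yes → false
  export license on file: no → false
Combine:
[1.1.1.1.1.1] NOT false = true
[1.1.1.1.1.2] true AND true = true
[1.1.1.1.1] true AND true = true
[1.1.1.1.2.3] true OR true = true
[1.1.1.1.2] false AND true AND true = false
[1.1.1.1] exactly-one(true, false) = true
[1.1.1] NOT true = false
[1.1] NOT false = true
[1.2.1.1.1.2] false OR true = true
[1.2.1.1.1] false → true (antecedent false ⇒ implication holds) = true
[1.2.1.1.2] exactly-one(false, true) = true
[1.2.1.1.3] false AND false AND false = false
[1.2.1.1] true OR true OR false = true
[1.2.1] NOT true = false
[1.2] NOT false = true
[1] true AND true = true
[root] NOT true = false
Overall: false → blocked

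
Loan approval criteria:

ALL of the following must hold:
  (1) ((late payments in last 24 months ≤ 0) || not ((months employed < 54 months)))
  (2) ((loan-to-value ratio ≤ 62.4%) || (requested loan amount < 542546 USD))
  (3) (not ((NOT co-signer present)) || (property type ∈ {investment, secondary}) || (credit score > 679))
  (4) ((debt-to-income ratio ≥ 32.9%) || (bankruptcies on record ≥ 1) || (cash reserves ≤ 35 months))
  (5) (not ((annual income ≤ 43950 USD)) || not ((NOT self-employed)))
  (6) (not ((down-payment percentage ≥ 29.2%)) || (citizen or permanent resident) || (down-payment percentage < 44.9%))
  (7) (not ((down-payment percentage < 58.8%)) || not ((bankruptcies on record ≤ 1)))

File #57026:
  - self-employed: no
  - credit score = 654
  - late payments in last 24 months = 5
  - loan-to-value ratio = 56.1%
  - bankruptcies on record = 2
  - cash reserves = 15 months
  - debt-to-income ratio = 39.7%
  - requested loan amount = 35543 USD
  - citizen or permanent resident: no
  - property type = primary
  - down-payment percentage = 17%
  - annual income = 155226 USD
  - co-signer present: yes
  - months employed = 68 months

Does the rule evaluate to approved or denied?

Approved

Atomic conditions:
  late payments in last 24 months ≤ 0: 5 ≤ 0 is false
  months employed < 54 months: 68 < 54 is false
  loan-to-value ratio ≤ 62.4%: 56.1 ≤ 62.4 is true
  requested loan amount < 542546 USD: 35543 < 542546 is true
  NOT co-signer present: yes → false
  property type ∈ {investment, secondary}: primary is not in the set → false
  credit score > 679: 654 > 679 is false
  debt-to-income ratio ≥ 32.9%: 39.7 ≥ 32.9 is true
  bankruptcies on record ≥ 1: 2 ≥ 1 is true
  cash reserves ≤ 35 months: 15 ≤ 35 is true
  annual income ≤ 43950 USD: 155226 ≤ 43950 is false
  NOT self-employed: no → true
  down-payment percentage ≥ 29.2%: 17 ≥ 29.2 is false
  citizen or permanent resident: no → false
  down-payment percentage < 44.9%: 17 < 44.9 is true
  down-payment percentage < 58.8%: 17 < 58.8 is true
  bankruptcies on record ≤ 1: 2 ≤ 1 is false
Combine:
[1.2] NOT false = true
[1] false OR true = true
[2] true OR true = true
[3.1] NOT false = true
[3] true OR false OR false = true
[4] true OR true OR true = true
[5.1] NOT false = true
[5.2] NOT true = false
[5] true OR false = true
[6.1] NOT false = true
[6] true OR false OR true = true
[7.1] NOT true = false
[7.2] NOT false = true
[7] false OR true = true
[root] true AND true AND true AND true AND true AND true AND true = true
Overall: true → approved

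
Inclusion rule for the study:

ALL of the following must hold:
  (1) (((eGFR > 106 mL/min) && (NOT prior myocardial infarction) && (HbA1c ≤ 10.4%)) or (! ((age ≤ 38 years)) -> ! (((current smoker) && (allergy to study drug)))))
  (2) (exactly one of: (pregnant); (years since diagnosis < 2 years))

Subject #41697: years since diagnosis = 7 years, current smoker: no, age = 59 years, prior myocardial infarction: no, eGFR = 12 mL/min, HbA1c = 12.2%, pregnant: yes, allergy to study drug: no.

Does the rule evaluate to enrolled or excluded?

Atomic conditions:
  eGFR > 106 mL/min: 12 > 106 is false
  NOT prior myocardial infarction: no → true
  HbA1c ≤ 10.4%: 12.2 ≤ 10.4 is false
  age ≤ 38 years: 59 ≤ 38 is false
  current smoker: no → false
  allergy to study drug: no → false
  pregnant: yes → true
  years since diagnosis < 2 years: 7 < 2 is false
Combine:
[1.1] false AND true AND false = false
[1.2.1] NOT false = true
[1.2.2.1] false AND false = false
[1.2.2] NOT false = true
[1.2] true → true = true
[1] false OR true = true
[2] exactly-one(true, false) = true
[root] true AND true = true
Overall: true → enrolled

Enrolled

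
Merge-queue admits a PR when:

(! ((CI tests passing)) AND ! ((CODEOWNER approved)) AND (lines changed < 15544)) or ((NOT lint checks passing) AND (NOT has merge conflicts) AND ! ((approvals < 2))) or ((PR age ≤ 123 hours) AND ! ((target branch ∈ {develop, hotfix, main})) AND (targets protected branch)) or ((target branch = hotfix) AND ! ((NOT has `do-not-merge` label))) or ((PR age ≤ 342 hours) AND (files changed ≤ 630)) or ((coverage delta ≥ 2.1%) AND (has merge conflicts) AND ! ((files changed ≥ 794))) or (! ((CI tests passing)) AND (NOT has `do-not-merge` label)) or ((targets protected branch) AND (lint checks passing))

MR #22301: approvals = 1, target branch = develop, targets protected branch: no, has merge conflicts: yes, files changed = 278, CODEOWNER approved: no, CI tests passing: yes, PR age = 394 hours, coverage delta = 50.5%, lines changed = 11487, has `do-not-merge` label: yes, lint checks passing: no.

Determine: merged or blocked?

Merged

Atomic conditions:
  CI tests passing: yes → true
  CODEOWNER approved: no → false
  lines changed < 15544: 11487 < 15544 is true
  NOT lint checks passing: no → true
  NOT has merge conflicts: yes → false
  approvals < 2: 1 < 2 is true
  PR age ≤ 123 hours: 394 ≤ 123 is false
  target branch ∈ {develop, hotfix, main}: develop is in the set → true
  targets protected branch: no → false
  target branch = hotfix: develop == hotfix is false
  NOT has `do-not-merge` label: yes → false
  PR age ≤ 342 hours: 394 ≤ 342 is false
  files changed ≤ 630: 278 ≤ 630 is true
  coverage delta ≥ 2.1%: 50.5 ≥ 2.1 is true
  has merge conflicts: yes → true
  files changed ≥ 794: 278 ≥ 794 is false
  lint checks passing: no → false
Combine:
[1.1] NOT true = false
[1.2] NOT false = true
[1] false AND true AND true = false
[2.3] NOT true = false
[2] true AND false AND false = false
[3.2] NOT true = false
[3] false AND false AND false = false
[4.2] NOT false = true
[4] false AND true = false
[5] false AND true = false
[6.3] NOT false = true
[6] true AND true AND true = true
[7.1] NOT true = false
[7] false AND false = false
[8] false AND false = false
[root] false OR false OR false OR false OR false OR true OR false OR false = true
Overall: true → merged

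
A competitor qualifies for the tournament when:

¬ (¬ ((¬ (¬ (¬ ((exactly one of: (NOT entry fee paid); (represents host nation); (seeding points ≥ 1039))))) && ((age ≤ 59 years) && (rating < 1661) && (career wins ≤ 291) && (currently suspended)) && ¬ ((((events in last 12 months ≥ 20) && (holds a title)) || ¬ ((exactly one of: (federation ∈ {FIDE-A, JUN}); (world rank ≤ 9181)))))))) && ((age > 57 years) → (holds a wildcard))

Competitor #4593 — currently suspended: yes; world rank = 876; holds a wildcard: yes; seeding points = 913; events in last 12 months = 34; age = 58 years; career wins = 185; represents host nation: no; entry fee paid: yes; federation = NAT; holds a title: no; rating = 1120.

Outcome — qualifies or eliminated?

Atomic conditions:
  NOT entry fee paid: yes → false
  represents host nation: no → false
  seeding points ≥ 1039: 913 ≥ 1039 is false
  age ≤ 59 years: 58 ≤ 59 is true
  rating < 1661: 1120 < 1661 is true
  career wins ≤ 291: 185 ≤ 291 is true
  currently suspended: yes → true
  events in last 12 months ≥ 20: 34 ≥ 20 is true
  holds a title: no → false
  federation ∈ {FIDE-A, JUN}: NAT is not in the set → false
  world rank ≤ 9181: 876 ≤ 9181 is true
  age > 57 years: 58 > 57 is true
  holds a wildcard: yes → true
Combine:
[1.1.1.1.1.1.1] exactly-one(false, false, false) = false
[1.1.1.1.1.1] NOT false = true
[1.1.1.1.1] NOT true = false
[1.1.1.1] NOT false = true
[1.1.1.2] true AND true AND true AND true = true
[1.1.1.3.1.1] true AND false = false
[1.1.1.3.1.2.1] exactly-one(false, true) = true
[1.1.1.3.1.2] NOT true = false
[1.1.1.3.1] false OR false = false
[1.1.1.3] NOT false = true
[1.1.1] true AND true AND true = true
[1.1] NOT true = false
[1] NOT false = true
[2] true → true = true
[root] true AND true = true
Overall: true → qualifies

Qualifies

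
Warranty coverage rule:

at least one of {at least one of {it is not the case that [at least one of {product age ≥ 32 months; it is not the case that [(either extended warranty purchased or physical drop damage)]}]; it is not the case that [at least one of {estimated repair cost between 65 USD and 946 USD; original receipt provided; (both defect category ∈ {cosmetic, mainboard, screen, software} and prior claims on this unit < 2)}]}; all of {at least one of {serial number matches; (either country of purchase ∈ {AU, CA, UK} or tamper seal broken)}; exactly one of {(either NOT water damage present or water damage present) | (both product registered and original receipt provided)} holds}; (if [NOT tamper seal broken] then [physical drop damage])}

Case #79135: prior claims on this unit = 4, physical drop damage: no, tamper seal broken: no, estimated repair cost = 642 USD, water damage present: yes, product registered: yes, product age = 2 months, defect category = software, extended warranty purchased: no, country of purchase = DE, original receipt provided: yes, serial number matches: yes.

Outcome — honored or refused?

Atomic conditions:
  product age ≥ 32 months: 2 ≥ 32 is false
  extended warranty purchased: no → false
  physical drop damage: no → false
  estimated repair cost between 65 USD and 946 USD: 642 in [65, 946] is true
  original receipt provided: yes → true
  defect category ∈ {cosmetic, mainboard, screen, software}: software is in the set → true
  prior claims on this unit < 2: 4 < 2 is false
  serial number matches: yes → true
  country of purchase ∈ {AU, CA, UK}: DE is not in the set → false
  tamper seal broken: no → false
  NOT water damage present: yes → false
  water damage present: yes → true
  product registered: yes → true
  NOT tamper seal broken: no → true
Combine:
[1.1.1.2.1] false OR false = false
[1.1.1.2] NOT false = true
[1.1.1] false OR true = true
[1.1] NOT true = false
[1.2.1.3] true AND false = false
[1.2.1] true OR true OR false = true
[1.2] NOT true = false
[1] false OR false = false
[2.1.2] false OR false = false
[2.1] true OR false = true
[2.2.1] false OR true = true
[2.2.2] true AND true = true
[2.2] exactly-one(true, true) = false
[2] true AND false = false
[3] true → false = false
[root] false OR false OR false = false
Overall: false → refused

Refused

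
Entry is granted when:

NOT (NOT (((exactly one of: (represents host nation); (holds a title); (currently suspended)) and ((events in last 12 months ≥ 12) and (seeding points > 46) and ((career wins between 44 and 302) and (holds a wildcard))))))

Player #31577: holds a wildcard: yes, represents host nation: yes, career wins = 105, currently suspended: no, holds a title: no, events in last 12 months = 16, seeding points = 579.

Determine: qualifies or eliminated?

Qualifies

Atomic conditions:
  represents host nation: yes → true
  holds a title: no → false
  currently suspended: no → false
  events in last 12 months ≥ 12: 16 ≥ 12 is true
  seeding points > 46: 579 > 46 is true
  career wins between 44 and 302: 105 in [44, 302] is true
  holds a wildcard: yes → true
Combine:
[1.1.1] exactly-one(true, false, false) = true
[1.1.2.3] true AND true = true
[1.1.2] true AND true AND true = true
[1.1] true AND true = true
[1] NOT true = false
[root] NOT false = true
Overall: true → qualifies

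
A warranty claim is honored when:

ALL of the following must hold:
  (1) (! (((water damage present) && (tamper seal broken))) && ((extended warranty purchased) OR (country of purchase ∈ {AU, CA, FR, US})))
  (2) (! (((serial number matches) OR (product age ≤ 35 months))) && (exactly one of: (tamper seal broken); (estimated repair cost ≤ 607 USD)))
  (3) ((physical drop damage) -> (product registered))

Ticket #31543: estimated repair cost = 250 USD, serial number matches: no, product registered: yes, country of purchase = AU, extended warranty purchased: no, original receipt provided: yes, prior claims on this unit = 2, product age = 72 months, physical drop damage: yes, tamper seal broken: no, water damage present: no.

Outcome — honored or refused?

Honored

Atomic conditions:
  water damage present: no → false
  tamper seal broken: no → false
  extended warranty purchased: no → false
  country of purchase ∈ {AU, CA, FR, US}: AU is in the set → true
  serial number matches: no → false
  product age ≤ 35 months: 72 ≤ 35 is false
  estimated repair cost ≤ 607 USD: 250 ≤ 607 is true
  physical drop damage: yes → true
  product registered: yes → true
Combine:
[1.1.1] false AND false = false
[1.1] NOT false = true
[1.2] false OR true = true
[1] true AND true = true
[2.1.1] false OR false = false
[2.1] NOT false = true
[2.2] exactly-one(false, true) = true
[2] true AND true = true
[3] true → true = true
[root] true AND true AND true = true
Overall: true → honored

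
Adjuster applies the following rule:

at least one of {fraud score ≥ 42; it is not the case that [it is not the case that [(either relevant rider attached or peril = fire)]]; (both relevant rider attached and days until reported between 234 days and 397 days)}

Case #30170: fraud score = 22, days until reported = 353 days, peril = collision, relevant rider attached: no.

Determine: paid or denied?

Denied

Atomic conditions:
  fraud score ≥ 42: 22 ≥ 42 is false
  relevant rider attached: no → false
  peril = fire: collision == fire is false
  days until reported between 234 days and 397 days: 353 in [234, 397] is true
Combine:
[2.1.1] false OR false = false
[2.1] NOT false = true
[2] NOT true = false
[3] false AND true = false
[root] false OR false OR false = false
Overall: false → denied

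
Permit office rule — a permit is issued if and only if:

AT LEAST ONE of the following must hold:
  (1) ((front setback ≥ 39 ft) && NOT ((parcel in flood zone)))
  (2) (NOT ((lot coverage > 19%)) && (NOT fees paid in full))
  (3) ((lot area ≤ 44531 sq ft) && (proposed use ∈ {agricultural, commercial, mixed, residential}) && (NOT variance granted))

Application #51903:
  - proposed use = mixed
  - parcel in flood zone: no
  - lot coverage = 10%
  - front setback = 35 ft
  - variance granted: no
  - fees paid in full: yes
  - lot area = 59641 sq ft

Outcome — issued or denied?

Atomic conditions:
  front setback ≥ 39 ft: 35 ≥ 39 is false
  parcel in flood zone: no → false
  lot coverage > 19%: 10 > 19 is false
  NOT fees paid in full: yes → false
  lot area ≤ 44531 sq ft: 59641 ≤ 44531 is false
  proposed use ∈ {agricultural, commercial, mixed, residential}: mixed is in the set → true
  NOT variance granted: no → true
Combine:
[1.2] NOT false = true
[1] false AND true = false
[2.1] NOT false = true
[2] true AND false = false
[3] false AND true AND true = false
[root] false OR false OR false = false
Overall: false → denied

Denied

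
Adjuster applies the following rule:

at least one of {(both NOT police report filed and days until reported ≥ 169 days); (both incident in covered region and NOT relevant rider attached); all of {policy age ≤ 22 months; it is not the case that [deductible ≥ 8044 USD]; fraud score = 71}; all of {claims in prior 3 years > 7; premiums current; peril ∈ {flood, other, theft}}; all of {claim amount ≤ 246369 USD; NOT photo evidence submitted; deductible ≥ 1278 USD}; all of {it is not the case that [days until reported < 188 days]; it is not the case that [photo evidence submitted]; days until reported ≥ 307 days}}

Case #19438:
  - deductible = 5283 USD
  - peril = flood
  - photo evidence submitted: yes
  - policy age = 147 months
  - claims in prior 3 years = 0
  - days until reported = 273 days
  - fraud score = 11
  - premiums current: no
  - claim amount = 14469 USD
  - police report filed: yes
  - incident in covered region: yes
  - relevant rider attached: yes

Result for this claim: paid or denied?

Atomic conditions:
  NOT police report filed: yes → false
  days until reported ≥ 169 days: 273 ≥ 169 is true
  incident in covered region: yes → true
  NOT relevant rider attached: yes → false
  policy age ≤ 22 months: 147 ≤ 22 is false
  deductible ≥ 8044 USD: 5283 ≥ 8044 is false
  fraud score = 71: 11 == 71 is false
  claims in prior 3 years > 7: 0 > 7 is false
  premiums current: no → false
  peril ∈ {flood, other, theft}: flood is in the set → true
  claim amount ≤ 246369 USD: 14469 ≤ 246369 is true
  NOT photo evidence submitted: yes → false
  deductible ≥ 1278 USD: 5283 ≥ 1278 is true
  days until reported < 188 days: 273 < 188 is false
  photo evidence submitted: yes → true
  days until reported ≥ 307 days: 273 ≥ 307 is false
Combine:
[1] false AND true = false
[2] true AND false = false
[3.2] NOT false = true
[3] false AND true AND false = false
[4] false AND false AND true = false
[5] true AND false AND true = false
[6.1] NOT false = true
[6.2] NOT true = false
[6] true AND false AND false = false
[root] false OR false OR false OR false OR false OR false = false
Overall: false → denied

Denied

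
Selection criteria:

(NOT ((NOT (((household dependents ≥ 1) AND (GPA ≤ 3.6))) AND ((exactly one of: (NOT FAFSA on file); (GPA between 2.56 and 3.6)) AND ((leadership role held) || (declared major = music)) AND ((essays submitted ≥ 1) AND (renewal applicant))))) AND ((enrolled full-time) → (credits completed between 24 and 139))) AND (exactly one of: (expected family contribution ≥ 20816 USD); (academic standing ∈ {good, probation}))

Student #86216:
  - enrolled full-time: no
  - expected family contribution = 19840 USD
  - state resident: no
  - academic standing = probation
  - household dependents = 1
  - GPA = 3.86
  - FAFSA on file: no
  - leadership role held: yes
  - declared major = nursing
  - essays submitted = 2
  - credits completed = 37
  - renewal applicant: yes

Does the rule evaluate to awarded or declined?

Atomic conditions:
  household dependents ≥ 1: 1 ≥ 1 is true
  GPA ≤ 3.6: 3.86 ≤ 3.6 is false
  NOT FAFSA on file: no → true
  GPA between 2.56 and 3.6: 3.86 in [2.56, 3.6] is false
  leadership role held: yes → true
  declared major = music: nursing == music is false
  essays submitted ≥ 1: 2 ≥ 1 is true
  renewal applicant: yes → true
  enrolled full-time: no → false
  credits completed between 24 and 139: 37 in [24, 139] is true
  expected family contribution ≥ 20816 USD: 19840 ≥ 20816 is false
  academic standing ∈ {good, probation}: probation is in the set → true
Combine:
[1.1.1.1.1] true AND false = false
[1.1.1.1] NOT false = true
[1.1.1.2.1] exactly-one(true, false) = true
[1.1.1.2.2] true OR false = true
[1.1.1.2.3] true AND true = true
[1.1.1.2] true AND true AND true = true
[1.1.1] true AND true = true
[1.1] NOT true = false
[1.2] false → true (antecedent false ⇒ implication holds) = true
[1] false AND true = false
[2] exactly-one(false, true) = true
[root] false AND true = false
Overall: false → declined

Declined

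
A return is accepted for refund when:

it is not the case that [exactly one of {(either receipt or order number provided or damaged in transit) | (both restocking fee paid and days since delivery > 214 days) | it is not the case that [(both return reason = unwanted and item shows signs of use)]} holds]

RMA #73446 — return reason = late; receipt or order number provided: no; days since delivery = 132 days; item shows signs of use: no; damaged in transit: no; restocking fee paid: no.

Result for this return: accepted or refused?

Atomic conditions:
  receipt or order number provided: no → false
  damaged in transit: no → false
  restocking fee paid: no → false
  days since delivery > 214 days: 132 > 214 is false
  return reason = unwanted: late == unwanted is false
  item shows signs of use: no → false
Combine:
[1.1] false OR false = false
[1.2] false AND false = false
[1.3.1] false AND false = false
[1.3] NOT false = true
[1] exactly-one(false, false, true) = true
[root] NOT true = false
Overall: false → refused

Refused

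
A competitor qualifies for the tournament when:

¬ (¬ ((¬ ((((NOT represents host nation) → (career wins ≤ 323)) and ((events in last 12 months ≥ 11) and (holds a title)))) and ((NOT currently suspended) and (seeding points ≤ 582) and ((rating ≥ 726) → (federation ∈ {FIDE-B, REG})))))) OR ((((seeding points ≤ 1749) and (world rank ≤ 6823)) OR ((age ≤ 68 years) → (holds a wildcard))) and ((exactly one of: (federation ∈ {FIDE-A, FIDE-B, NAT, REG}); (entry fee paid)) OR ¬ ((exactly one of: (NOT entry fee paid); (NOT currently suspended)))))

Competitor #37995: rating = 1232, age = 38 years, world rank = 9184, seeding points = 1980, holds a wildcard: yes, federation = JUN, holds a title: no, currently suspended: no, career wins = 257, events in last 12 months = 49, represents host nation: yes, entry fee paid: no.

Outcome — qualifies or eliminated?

Atomic conditions:
  NOT represents host nation: yes → false
  career wins ≤ 323: 257 ≤ 323 is true
  events in last 12 months ≥ 11: 49 ≥ 11 is true
  holds a title: no → false
  NOT currently suspended: no → true
  seeding points ≤ 582: 1980 ≤ 582 is false
  rating ≥ 726: 1232 ≥ 726 is true
  federation ∈ {FIDE-B, REG}: JUN is not in the set → false
  seeding points ≤ 1749: 1980 ≤ 1749 is false
  world rank ≤ 6823: 9184 ≤ 6823 is false
  age ≤ 68 years: 38 ≤ 68 is true
  holds a wildcard: yes → true
  federation ∈ {FIDE-A, FIDE-B, NAT, REG}: JUN is not in the set → false
  entry fee paid: no → false
  NOT entry fee paid: no → true
Combine:
[1.1.1.1.1.1] false → true (antecedent false ⇒ implication holds) = true
[1.1.1.1.1.2] true AND false = false
[1.1.1.1.1] true AND false = false
[1.1.1.1] NOT false = true
[1.1.1.2.3] true → false = false
[1.1.1.2] true AND false AND false = false
[1.1.1] true AND false = false
[1.1] NOT false = true
[1] NOT true = false
[2.1.1] false AND false = false
[2.1.2] true → true = true
[2.1] false OR true = true
[2.2.1] exactly-one(false, false) = false
[2.2.2.1] exactly-one(true, true) = false
[2.2.2] NOT false = true
[2.2] false OR true = true
[2] true AND true = true
[root] false OR true = true
Overall: true → qualifies

Qualifies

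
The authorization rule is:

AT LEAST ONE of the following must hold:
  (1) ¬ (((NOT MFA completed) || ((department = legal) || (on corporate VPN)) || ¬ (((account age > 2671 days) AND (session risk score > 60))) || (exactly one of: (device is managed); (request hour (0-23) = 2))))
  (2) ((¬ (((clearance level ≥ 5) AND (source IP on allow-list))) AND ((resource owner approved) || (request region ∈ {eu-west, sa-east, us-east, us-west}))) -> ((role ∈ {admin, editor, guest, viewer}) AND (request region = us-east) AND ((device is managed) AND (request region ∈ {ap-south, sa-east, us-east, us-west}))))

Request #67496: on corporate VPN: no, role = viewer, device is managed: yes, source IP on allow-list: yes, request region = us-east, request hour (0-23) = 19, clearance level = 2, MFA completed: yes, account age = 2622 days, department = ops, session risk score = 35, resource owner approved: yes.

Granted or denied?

Granted

Atomic conditions:
  NOT MFA completed: yes → false
  department = legal: ops == legal is false
  on corporate VPN: no → false
  account age > 2671 days: 2622 > 2671 is false
  session risk score > 60: 35 > 60 is false
  device is managed: yes → true
  request hour (0-23) = 2: 19 == 2 is false
  clearance level ≥ 5: 2 ≥ 5 is false
  source IP on allow-list: yes → true
  resource owner approved: yes → true
  request region ∈ {eu-west, sa-east, us-east, us-west}: us-east is in the set → true
  role ∈ {admin, editor, guest, viewer}: viewer is in the set → true
  request region = us-east: us-east == us-east is true
  request region ∈ {ap-south, sa-east, us-east, us-west}: us-east is in the set → true
Combine:
[1.1.2] false OR false = false
[1.1.3.1] false AND false = false
[1.1.3] NOT false = true
[1.1.4] exactly-one(true, false) = true
[1.1] false OR false OR true OR true = true
[1] NOT true = false
[2.1.1.1] false AND true = false
[2.1.1] NOT false = true
[2.1.2] true OR true = true
[2.1] true AND true = true
[2.2.3] true AND true = true
[2.2] true AND true AND true = true
[2] true → true = true
[root] false OR true = true
Overall: true → granted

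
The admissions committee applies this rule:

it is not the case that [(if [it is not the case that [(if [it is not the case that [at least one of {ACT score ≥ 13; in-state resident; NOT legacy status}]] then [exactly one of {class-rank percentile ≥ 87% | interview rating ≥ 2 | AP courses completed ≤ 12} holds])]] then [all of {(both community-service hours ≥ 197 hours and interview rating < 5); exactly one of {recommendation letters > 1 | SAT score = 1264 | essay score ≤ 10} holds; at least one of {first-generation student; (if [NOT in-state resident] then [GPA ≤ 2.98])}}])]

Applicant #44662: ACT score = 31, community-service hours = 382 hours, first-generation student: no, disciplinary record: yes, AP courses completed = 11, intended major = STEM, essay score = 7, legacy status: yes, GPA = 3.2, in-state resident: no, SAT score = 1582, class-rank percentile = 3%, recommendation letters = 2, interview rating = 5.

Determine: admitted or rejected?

Atomic conditions:
  ACT score ≥ 13: 31 ≥ 13 is true
  in-state resident: no → false
  NOT legacy status: yes → false
  class-rank percentile ≥ 87%: 3 ≥ 87 is false
  interview rating ≥ 2: 5 ≥ 2 is true
  AP courses completed ≤ 12: 11 ≤ 12 is true
  community-service hours ≥ 197 hours: 382 ≥ 197 is true
  interview rating < 5: 5 < 5 is false
  recommendation letters > 1: 2 > 1 is true
  SAT score = 1264: 1582 == 1264 is false
  essay score ≤ 10: 7 ≤ 10 is true
  first-generation student: no → false
  NOT in-state resident: no → true
  GPA ≤ 2.98: 3.2 ≤ 2.98 is false
Combine:
[1.1.1.1.1] true OR false OR false = true
[1.1.1.1] NOT true = false
[1.1.1.2] exactly-one(false, true, true) = false
[1.1.1] false → false (antecedent false ⇒ implication holds) = true
[1.1] NOT true = false
[1.2.1] true AND false = false
[1.2.2] exactly-one(true, false, true) = false
[1.2.3.2] true → false = false
[1.2.3] false OR false = false
[1.2] false AND false AND false = false
[1] false → false (antecedent false ⇒ implication holds) = true
[root] NOT true = false
Overall: false → rejected

Rejected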